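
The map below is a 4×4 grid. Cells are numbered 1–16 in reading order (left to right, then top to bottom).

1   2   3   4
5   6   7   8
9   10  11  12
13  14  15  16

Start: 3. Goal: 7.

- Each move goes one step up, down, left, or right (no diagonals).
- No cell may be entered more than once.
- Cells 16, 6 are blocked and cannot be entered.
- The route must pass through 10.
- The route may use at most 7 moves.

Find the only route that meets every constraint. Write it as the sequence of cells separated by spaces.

Any route must reach 10 and still end at 7 within 7 moves, so the order of the required stops is forced.
Route from 3: left 2 to 1, down 2 to 9, right 2 to 11, up 1 to 7 — 7 moves in all.
Check: all required cells visited; 7 ≤ 7 moves.

3 2 1 5 9 10 11 7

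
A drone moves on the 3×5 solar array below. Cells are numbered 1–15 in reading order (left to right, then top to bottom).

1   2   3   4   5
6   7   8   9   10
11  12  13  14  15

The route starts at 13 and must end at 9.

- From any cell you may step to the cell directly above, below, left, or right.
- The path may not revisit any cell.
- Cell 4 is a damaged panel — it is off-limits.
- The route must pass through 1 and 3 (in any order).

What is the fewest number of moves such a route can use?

Any route passes through 1 and 3 in some order between 13 and 9. Summing Manhattan distances along each leg and taking the cheapest ordering (13 → 1 → 3 → 9) gives a lower bound of 4 + 2 + 2 = 8 moves.
A route of 8 moves achieves this: 13 → 12 → 7 → 6 → 1 → 2 → 3 → 8 → 9.
Since 8 matches the lower bound, it is optimal.

8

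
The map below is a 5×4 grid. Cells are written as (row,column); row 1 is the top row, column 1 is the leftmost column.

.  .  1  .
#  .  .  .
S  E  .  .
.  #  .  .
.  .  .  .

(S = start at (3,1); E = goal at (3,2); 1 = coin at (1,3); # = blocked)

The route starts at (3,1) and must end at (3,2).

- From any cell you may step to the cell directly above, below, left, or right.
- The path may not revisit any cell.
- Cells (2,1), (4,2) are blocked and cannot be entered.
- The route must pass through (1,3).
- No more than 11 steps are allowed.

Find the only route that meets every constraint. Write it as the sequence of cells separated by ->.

Any route must reach (1,3) and still end at (3,2) within 11 moves, so the order of the required stops is forced.
Route from (3,1): down 2 to (5,1), right 2 to (5,3), up 4 to (1,3), left 1 to (1,2), down 2 to (3,2) — 11 moves in all.
Check: all required cells visited; 11 ≤ 11 moves.

(3,1) -> (4,1) -> (5,1) -> (5,2) -> (5,3) -> (4,3) -> (3,3) -> (2,3) -> (1,3) -> (1,2) -> (2,2) -> (3,2)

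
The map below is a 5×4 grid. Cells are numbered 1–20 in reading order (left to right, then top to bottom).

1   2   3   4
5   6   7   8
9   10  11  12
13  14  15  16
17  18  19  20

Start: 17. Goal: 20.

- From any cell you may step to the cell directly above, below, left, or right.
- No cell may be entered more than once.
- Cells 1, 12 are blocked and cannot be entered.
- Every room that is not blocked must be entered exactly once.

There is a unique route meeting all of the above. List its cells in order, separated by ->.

Need to visit all 18 open cells exactly once, starting at 17 and ending at 20.
Cell 4 has only two open neighbours (8 and 3), so the path must pass straight through it: one of those is the cell it's entered from and the other is where it exits.
Route from 17: 3× up (reaching 5), right to 6, up to 2, 2× right (reaching 4), down to 8, left to 7, down to 11, left to 10, 2× down (reaching 18), right to 19, up to 15, right to 16, down to 20 — 17 moves in all.
Check: all 18 open cells covered.

17 -> 13 -> 9 -> 5 -> 6 -> 2 -> 3 -> 4 -> 8 -> 7 -> 11 -> 10 -> 14 -> 18 -> 19 -> 15 -> 16 -> 20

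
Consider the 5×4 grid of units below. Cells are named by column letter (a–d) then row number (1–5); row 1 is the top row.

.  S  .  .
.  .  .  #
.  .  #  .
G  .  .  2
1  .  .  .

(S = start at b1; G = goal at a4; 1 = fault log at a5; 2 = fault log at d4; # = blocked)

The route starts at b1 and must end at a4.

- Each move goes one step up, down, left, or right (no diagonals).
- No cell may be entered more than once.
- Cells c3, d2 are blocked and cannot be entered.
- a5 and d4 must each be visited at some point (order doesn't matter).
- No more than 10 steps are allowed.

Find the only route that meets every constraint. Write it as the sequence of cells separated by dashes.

b1 - b2 - b3 - b4 - c4 - d4 - d5 - c5 - b5 - a5 - a4

Any route must reach a5 and d4 and still end at a4 within 10 moves, so the order of the required stops is forced.
Route from b1: 3× down (reaching b4), 2× right (reaching d4), down to d5, 3× left (reaching a5), up to a4 — 10 moves in all.
Check: all required cells visited; 10 ≤ 10 moves.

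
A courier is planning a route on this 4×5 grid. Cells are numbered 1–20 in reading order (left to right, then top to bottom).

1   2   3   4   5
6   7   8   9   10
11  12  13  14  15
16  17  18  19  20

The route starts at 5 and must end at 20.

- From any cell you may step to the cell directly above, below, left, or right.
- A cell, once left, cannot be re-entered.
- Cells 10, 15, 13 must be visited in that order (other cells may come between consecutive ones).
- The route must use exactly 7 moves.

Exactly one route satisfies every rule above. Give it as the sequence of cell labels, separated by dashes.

5 - 10 - 15 - 14 - 13 - 18 - 19 - 20

The waypoints must appear in the order 10, 15, 13, with no cell reused.
Route from 5: 2× down (reaching 15), 2× left (reaching 13), down to 18, 2× right (reaching 20) — 7 moves in all.
Check: order respected (10 at step 1, 15 at step 2, 13 at step 4); 7 moves as required.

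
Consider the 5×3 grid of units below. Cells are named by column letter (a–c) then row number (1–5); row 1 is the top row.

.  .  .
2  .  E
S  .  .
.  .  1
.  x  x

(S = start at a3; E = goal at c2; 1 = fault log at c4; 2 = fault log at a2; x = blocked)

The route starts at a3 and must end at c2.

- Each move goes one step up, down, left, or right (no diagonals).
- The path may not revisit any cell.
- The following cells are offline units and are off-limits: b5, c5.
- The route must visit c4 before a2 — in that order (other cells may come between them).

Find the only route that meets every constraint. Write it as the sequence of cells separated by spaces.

The waypoints must appear in the order c4, a2, with no cell reused.
Route from a3: down 1 to a4, right 2 to c4, up 1 to c3, left 1 to b3, up 1 to b2, left 1 to a2, up 1 to a1, right 2 to c1, down 1 to c2 — 11 moves in all.
Check: order respected (1 at step 3, 2 at step 7).

a3 a4 b4 c4 c3 b3 b2 a2 a1 b1 c1 c2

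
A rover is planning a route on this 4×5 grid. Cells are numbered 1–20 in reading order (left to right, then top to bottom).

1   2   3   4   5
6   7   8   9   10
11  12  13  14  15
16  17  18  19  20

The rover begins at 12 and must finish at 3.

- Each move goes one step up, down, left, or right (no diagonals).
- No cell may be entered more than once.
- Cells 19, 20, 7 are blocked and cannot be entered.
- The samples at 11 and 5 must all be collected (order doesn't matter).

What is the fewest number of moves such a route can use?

11

Any route passes through 11 and 5 in some order between 12 and 3. Summing Manhattan distances along each leg and taking the cheapest ordering (12 → 11 → 5 → 3) gives a lower bound of 1 + 6 + 2 = 9 moves.
The shortest route satisfying every rule uses 11 moves: 12 → 11 → 16 → 17 → 18 → 13 → 8 → 9 → 10 → 5 → 4 → 3.
The bound of 9 isn't tight here; checking systematically, no route of length 9 through 10 satisfies every constraint, so 11 is the minimum.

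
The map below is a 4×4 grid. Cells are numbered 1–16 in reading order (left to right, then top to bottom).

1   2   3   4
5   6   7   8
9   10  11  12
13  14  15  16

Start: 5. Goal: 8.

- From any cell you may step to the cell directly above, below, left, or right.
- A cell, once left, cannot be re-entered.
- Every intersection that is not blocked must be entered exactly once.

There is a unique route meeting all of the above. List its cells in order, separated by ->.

5 -> 1 -> 2 -> 6 -> 10 -> 9 -> 13 -> 14 -> 15 -> 16 -> 12 -> 11 -> 7 -> 3 -> 4 -> 8

Need to visit all 16 open cells exactly once, starting at 5 and ending at 8.
Cell 16 has only two open neighbours (12 and 15), so the path must pass straight through it: one of those is the cell it's entered from and the other is where it exits.
Route from 5: up to 1, right to 2, 2× down (reaching 10), left to 9, down to 13, 3× right (reaching 16), up to 12, left to 11, 2× up (reaching 3), right to 4, down to 8 — 15 moves in all.
Check: all 16 open cells covered.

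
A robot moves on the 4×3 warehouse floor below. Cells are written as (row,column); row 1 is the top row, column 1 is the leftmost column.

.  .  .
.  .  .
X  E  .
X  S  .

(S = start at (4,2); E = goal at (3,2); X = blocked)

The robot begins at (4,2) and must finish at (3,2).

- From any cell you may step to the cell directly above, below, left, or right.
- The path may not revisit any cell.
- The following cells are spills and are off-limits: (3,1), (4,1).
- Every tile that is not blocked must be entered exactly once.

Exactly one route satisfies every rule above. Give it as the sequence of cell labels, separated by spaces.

(4,2) (4,3) (3,3) (2,3) (1,3) (1,2) (1,1) (2,1) (2,2) (3,2)

Need to visit all 10 open cells exactly once, starting at (4,2) and ending at (3,2).
Cell (1,1) has only two open neighbours ((2,1) and (1,2)), so the path must pass straight through it: one of those is the cell it's entered from and the other is where it exits.
Route from (4,2): right to (4,3), 3× up (reaching (1,3)), 2× left (reaching (1,1)), down to (2,1), right to (2,2), down to (3,2) — 9 moves in all.
Check: all 10 open cells covered.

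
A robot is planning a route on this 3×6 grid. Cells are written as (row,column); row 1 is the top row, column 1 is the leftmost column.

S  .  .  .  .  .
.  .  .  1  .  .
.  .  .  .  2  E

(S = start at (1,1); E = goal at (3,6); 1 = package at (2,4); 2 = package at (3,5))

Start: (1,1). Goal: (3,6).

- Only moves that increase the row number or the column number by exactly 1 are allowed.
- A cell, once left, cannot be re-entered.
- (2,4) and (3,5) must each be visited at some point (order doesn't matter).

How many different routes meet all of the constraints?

8

A right/down-only route from (1,1) to (3,6) makes exactly 2 down-moves and 5 right-moves in some order.
With no other constraints that would be C(7,2) = 21 routes.
A monotone route can only reach the required cells in the order (2,4), (3,5), so split there and multiply the segment counts: (1,1)→(2,4): 4; (2,4)→(3,5): 2; (3,5)→(3,6): 1; product = 8.
That gives 8 routes.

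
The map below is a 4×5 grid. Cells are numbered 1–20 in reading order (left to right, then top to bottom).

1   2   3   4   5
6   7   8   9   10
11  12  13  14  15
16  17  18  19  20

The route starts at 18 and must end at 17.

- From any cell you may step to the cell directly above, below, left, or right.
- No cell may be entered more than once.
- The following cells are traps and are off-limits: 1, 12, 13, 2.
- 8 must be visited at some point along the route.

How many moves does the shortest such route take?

9

Any route passes through 8 somewhere between 18 and 17. Summing Manhattan distances along the two legs (18 → 8 → 17) gives a lower bound of 2 + 3 = 5 moves.
That bound ignores the blocked cells. Measuring each leg by the fewest moves that actually steer around them (18→8: 4; 8→17: 5) raises the lower bound to 9.
A route of 9 moves exists: 18 → 19 → 14 → 9 → 8 → 7 → 6 → 11 → 16 → 17.
Since 9 matches that lower bound, it is optimal.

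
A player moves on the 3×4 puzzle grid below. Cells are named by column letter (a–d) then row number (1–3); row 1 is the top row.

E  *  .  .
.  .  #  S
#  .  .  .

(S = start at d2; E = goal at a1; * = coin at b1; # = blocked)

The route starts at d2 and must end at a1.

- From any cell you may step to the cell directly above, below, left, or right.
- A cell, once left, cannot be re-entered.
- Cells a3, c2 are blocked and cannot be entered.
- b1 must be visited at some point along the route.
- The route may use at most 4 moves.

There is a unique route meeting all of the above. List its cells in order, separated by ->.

d2 -> d1 -> c1 -> b1 -> a1

Any route must reach b1 and still end at a1 within 4 moves, so the order of the required stops is forced.
Route from d2: up 1 to d1, left 3 to a1 — 4 moves in all.
Check: all required cells visited; 4 ≤ 4 moves.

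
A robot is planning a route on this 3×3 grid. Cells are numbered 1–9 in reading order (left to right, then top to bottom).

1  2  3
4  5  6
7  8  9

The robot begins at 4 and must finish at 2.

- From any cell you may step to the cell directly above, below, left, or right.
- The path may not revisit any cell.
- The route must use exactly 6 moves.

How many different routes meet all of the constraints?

4

Need simple routes of exactly 6 moves from 4 to 2 (Manhattan distance 2, so 2 moves are spent on a detour and 2 undoing it).
Enumerating: 4 7 8 5 6 3 2 | 4 7 8 9 6 3 2 | 4 7 8 9 6 5 2 | 4 5 8 9 6 3 2.
That gives 4 routes.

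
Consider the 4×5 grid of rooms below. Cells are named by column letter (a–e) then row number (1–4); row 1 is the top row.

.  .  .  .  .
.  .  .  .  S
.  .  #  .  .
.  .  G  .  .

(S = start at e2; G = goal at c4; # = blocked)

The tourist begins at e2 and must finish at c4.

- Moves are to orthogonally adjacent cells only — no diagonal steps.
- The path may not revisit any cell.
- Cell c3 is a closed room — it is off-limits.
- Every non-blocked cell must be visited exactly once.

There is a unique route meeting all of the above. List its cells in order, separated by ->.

e2 -> e1 -> d1 -> c1 -> b1 -> a1 -> a2 -> a3 -> a4 -> b4 -> b3 -> b2 -> c2 -> d2 -> d3 -> e3 -> e4 -> d4 -> c4

Need to visit all 19 open cells exactly once, starting at e2 and ending at c4.
Route from e2: up 1 to e1, left 4 to a1, down 3 to a4, right 1 to b4, up 2 to b2, right 2 to d2, down 1 to d3, right 1 to e3, down 1 to e4, left 2 to c4 — 18 moves in all.
Check: all 19 open cells covered.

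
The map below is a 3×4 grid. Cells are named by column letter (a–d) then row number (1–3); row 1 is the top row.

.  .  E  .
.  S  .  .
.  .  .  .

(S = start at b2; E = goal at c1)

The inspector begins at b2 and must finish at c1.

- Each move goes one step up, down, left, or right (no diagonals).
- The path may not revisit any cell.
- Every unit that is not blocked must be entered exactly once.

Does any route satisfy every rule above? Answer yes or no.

no

Colour the cells like a checkerboard: each orthogonal step flips colour, so a Hamiltonian route alternates colours. Here there are 6 cells of one colour and 6 of the other, with start on the same colour as the goal — the counts and endpoints can't be arranged into an alternating sequence of length 12, so no Hamiltonian route exists.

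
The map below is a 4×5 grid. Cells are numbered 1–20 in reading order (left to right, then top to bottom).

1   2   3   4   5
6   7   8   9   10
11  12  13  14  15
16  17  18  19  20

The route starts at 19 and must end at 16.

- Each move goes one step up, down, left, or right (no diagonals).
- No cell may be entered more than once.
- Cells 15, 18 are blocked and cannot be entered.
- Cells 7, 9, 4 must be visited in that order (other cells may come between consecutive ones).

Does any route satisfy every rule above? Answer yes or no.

yes

One route that works: 19 → 14 → 13 → 12 → 7 → 8 → 9 → 4 → 3 → 2 → 1 → 6 → 11 → 16.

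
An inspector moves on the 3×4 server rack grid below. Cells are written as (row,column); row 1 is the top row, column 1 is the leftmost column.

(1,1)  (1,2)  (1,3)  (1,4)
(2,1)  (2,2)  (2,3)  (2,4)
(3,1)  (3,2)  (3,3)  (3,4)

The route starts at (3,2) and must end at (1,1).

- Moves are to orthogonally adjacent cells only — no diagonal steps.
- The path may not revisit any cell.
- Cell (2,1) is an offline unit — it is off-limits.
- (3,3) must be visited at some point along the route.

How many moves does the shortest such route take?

Any route passes through (3,3) somewhere between (3,2) and (1,1). Summing Manhattan distances along the two legs ((3,2) → (3,3) → (1,1)) gives a lower bound of 1 + 4 = 5 moves.
A route of 5 moves achieves this: (3,2) → (3,3) → (2,3) → (1,3) → (1,2) → (1,1).
Since 5 matches the lower bound, it is optimal.

5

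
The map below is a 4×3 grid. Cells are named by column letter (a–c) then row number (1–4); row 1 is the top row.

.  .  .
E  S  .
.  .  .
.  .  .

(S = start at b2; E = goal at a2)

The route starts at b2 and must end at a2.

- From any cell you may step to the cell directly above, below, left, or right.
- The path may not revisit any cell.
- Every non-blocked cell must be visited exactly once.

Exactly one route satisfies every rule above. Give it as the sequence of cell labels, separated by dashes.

Need to visit all 12 open cells exactly once, starting at b2 and ending at a2.
Route from b2: down 1 to b3, left 1 to a3, down 1 to a4, right 2 to c4, up 3 to c1, left 2 to a1, down 1 to a2 — 11 moves in all.
Check: all 12 open cells covered.

b2 - b3 - a3 - a4 - b4 - c4 - c3 - c2 - c1 - b1 - a1 - a2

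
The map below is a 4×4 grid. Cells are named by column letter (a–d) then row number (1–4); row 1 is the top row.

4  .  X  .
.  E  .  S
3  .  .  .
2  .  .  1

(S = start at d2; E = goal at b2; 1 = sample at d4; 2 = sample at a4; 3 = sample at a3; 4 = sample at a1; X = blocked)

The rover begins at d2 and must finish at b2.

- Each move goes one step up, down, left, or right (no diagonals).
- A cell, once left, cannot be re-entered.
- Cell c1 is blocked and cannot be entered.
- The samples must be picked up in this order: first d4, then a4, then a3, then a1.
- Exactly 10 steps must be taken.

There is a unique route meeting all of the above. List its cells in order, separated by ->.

The waypoints must appear in the order d4, a4, a3, a1, with no cell reused.
Route from d2: 2× down (reaching d4), 3× left (reaching a4), 3× up (reaching a1), right to b1, down to b2 — 10 moves in all.
Check: order respected (1 at step 2, 2 at step 5, 3 at step 6, 4 at step 8); 10 moves as required.

d2 -> d3 -> d4 -> c4 -> b4 -> a4 -> a3 -> a2 -> a1 -> b1 -> b2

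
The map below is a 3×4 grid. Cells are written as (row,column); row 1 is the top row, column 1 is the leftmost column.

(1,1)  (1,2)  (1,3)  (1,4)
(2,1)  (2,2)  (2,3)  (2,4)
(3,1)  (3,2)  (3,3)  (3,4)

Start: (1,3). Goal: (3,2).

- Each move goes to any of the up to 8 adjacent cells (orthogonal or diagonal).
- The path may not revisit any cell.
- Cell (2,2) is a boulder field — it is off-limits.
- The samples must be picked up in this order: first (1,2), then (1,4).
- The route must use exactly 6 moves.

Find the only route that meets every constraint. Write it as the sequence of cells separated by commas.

(1,3), (1,2), (2,3), (1,4), (2,4), (3,3), (3,2)

The waypoints must appear in the order (1,2), (1,4), with no cell reused.
Route from (1,3): left to (1,2), down-right to (2,3), up-right to (1,4), down to (2,4), down-left to (3,3), left to (3,2) — 6 moves in all.
Check: order respected ((1,2) at step 1, (1,4) at step 3); 6 moves as required.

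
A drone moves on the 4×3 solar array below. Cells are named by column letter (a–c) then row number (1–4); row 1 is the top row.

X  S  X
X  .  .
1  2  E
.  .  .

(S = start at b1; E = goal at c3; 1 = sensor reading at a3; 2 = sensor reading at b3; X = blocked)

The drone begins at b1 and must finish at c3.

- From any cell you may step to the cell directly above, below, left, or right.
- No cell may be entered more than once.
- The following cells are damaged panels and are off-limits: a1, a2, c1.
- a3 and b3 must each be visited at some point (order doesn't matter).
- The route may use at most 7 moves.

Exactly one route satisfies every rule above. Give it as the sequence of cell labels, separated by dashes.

The budget equals the shortest possible length, so every move has to be on a shortest route through the required cells.
Route from b1: down 2 to b3, left 1 to a3, down 1 to a4, right 2 to c4, up 1 to c3 — 7 moves in all.
Check: all required cells visited; 7 ≤ 7 moves.

b1 - b2 - b3 - a3 - a4 - b4 - c4 - c3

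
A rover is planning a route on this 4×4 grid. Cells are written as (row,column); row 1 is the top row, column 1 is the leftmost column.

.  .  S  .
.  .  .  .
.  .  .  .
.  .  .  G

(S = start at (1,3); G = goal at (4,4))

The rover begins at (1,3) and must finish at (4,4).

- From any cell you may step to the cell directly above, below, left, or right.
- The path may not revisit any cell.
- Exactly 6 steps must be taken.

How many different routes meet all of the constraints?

14

Need simple routes of exactly 6 moves from (1,3) to (4,4) (Manhattan distance 4, so 1 moves are spent on a detour and 1 undoing it).
Branch systematically from the start, pruning whenever the remaining move budget drops below the Manhattan distance to (4,4) or differs from it in parity. Grouping the completions by first move — via (2,3): 5; via (1,2): 6; via (1,4): 3 — and summing: 5 + 6 + 3 = 14.
That gives 14 routes.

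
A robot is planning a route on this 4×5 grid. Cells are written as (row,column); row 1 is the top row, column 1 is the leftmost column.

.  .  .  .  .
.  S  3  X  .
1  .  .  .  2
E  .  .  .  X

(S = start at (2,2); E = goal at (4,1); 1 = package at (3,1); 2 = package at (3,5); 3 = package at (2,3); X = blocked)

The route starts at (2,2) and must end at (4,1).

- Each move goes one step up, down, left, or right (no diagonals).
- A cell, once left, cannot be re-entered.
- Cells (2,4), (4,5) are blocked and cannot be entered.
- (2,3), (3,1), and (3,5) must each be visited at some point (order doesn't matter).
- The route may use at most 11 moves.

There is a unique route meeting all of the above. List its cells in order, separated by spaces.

(2,2) (2,3) (1,3) (1,4) (1,5) (2,5) (3,5) (3,4) (3,3) (3,2) (3,1) (4,1)

The budget equals the shortest possible length, so every move has to be on a shortest route through the required cells.
Route from (2,2): right 1 to (2,3), up 1 to (1,3), right 2 to (1,5), down 2 to (3,5), left 4 to (3,1), down 1 to (4,1) — 11 moves in all.
Check: all required cells visited; 11 ≤ 11 moves.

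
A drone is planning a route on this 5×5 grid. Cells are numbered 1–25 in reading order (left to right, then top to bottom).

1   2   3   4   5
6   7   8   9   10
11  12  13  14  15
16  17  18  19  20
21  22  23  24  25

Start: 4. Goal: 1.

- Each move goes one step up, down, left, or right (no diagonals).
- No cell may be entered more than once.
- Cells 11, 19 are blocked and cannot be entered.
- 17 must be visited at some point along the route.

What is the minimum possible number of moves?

Any route passes through 17 somewhere between 4 and 1. Summing Manhattan distances along the two legs (4 → 17 → 1) gives a lower bound of 5 + 4 = 9 moves.
A route of 9 moves achieves this: 4 → 9 → 14 → 13 → 18 → 17 → 12 → 7 → 2 → 1.
Since 9 matches the lower bound, it is optimal.

9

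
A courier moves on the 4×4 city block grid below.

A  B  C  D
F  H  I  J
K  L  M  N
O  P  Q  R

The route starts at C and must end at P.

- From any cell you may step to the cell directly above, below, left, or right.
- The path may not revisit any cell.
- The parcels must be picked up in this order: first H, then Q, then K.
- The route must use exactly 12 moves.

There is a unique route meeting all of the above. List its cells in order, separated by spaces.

C B H I J N R Q M L K O P

The waypoints must appear in the order H, Q, K, with no cell reused.
Route from C: left 1 to B, down 1 to H, right 2 to J, down 2 to R, left 1 to Q, up 1 to M, left 2 to K, down 1 to O, right 1 to P — 12 moves in all.
Check: order respected (H at step 2, Q at step 7, K at step 10); 12 moves as required.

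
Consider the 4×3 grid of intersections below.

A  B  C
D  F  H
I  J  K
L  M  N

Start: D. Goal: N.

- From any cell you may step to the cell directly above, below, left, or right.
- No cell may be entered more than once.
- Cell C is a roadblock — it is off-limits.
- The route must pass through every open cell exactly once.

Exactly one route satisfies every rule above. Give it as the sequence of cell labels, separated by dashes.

D - A - B - F - H - K - J - I - L - M - N

Need to visit all 11 open cells exactly once, starting at D and ending at N.
Cell B has only two open neighbours (F and A), so the path must pass straight through it: one of those is the cell it's entered from and the other is where it exits.
Route from D: up to A, right to B, down to F, right to H, down to K, 2× left (reaching I), down to L, 2× right (reaching N) — 10 moves in all.
Check: all 11 open cells covered.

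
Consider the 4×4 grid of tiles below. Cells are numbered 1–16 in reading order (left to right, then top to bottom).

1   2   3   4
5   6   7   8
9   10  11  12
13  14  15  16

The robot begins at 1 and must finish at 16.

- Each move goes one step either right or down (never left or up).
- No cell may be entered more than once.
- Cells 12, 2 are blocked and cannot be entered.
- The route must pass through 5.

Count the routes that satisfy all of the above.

6

A right/down-only route from 1 to 16 makes exactly 3 down-moves and 3 right-moves in some order.
With no other constraints that would be C(6,3) = 20 routes.
Split at 5 and multiply the segment counts (each segment already excludes blocked cells): 1→5: 1; 5→16: 6; product = 6.
That gives 6 routes.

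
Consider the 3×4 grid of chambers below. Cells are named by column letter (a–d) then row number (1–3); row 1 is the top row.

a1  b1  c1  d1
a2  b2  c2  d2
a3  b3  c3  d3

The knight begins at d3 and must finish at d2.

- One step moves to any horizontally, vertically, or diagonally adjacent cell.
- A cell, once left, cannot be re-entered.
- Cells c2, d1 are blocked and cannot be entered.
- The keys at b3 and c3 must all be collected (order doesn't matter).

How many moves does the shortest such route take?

Any route passes through b3 and c3 in some order between d3 and d2. Summing Chebyshev distances along each leg and taking the cheapest ordering (d3 → c3 → b3 → d2) gives a lower bound of 1 + 1 + 2 = 4 moves.
The shortest route satisfying every rule uses 5 moves: d3 → c3 → b3 → b2 → c1 → d2.
The bound of 4 isn't tight here; checking systematically, no route of length 4 through 4 satisfies every constraint, so 5 is the minimum.

5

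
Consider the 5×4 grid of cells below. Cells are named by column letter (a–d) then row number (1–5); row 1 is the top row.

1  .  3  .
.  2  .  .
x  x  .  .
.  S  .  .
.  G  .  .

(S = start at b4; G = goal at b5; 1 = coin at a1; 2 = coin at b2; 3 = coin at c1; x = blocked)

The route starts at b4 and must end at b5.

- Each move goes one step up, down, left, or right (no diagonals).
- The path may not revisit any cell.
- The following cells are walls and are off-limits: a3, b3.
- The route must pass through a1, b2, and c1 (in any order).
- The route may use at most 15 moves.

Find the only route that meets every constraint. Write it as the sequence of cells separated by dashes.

b4 - c4 - c3 - c2 - b2 - a2 - a1 - b1 - c1 - d1 - d2 - d3 - d4 - d5 - c5 - b5

The 15-move cap with required stops at a1, b2, c1 leaves no slack for detours.
Route from b4: right 1 to c4, up 2 to c2, left 2 to a2, up 1 to a1, right 3 to d1, down 4 to d5, left 2 to b5 — 15 moves in all.
Check: all required cells visited; 15 ≤ 15 moves.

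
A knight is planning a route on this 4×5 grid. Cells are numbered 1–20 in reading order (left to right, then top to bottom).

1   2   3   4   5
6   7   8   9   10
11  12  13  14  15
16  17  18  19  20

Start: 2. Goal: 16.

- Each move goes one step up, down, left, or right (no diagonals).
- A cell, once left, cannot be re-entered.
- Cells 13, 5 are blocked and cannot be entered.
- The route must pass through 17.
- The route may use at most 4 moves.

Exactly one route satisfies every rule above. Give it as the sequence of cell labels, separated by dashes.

Any route must reach 17 and still end at 16 within 4 moves, so the order of the required stops is forced.
Route from 2: down 3 to 17, left 1 to 16 — 4 moves in all.
Check: all required cells visited; 4 ≤ 4 moves.

2 - 7 - 12 - 17 - 16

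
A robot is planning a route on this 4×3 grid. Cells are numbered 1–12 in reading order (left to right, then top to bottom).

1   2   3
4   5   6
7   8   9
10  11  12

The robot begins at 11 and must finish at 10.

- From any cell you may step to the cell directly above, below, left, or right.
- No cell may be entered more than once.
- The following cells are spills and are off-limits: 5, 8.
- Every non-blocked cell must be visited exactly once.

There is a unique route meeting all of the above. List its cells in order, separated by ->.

11 -> 12 -> 9 -> 6 -> 3 -> 2 -> 1 -> 4 -> 7 -> 10

Need to visit all 10 open cells exactly once, starting at 11 and ending at 10.
Route from 11: right 1 to 12, up 3 to 3, left 2 to 1, down 3 to 10 — 9 moves in all.
Check: all 10 open cells covered.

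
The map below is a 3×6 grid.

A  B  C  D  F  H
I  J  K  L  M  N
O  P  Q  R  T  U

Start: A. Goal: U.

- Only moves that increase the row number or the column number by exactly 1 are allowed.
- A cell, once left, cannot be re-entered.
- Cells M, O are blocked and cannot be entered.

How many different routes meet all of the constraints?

10

A right/down-only route from A to U makes exactly 2 down-moves and 5 right-moves in some order.
With no other constraints that would be C(7,2) = 21 routes.
Subtract routes through each blocked cell (inclusion–exclusion for overlaps): − through M: 10 − through O: 1 → 10.
That gives 10 routes.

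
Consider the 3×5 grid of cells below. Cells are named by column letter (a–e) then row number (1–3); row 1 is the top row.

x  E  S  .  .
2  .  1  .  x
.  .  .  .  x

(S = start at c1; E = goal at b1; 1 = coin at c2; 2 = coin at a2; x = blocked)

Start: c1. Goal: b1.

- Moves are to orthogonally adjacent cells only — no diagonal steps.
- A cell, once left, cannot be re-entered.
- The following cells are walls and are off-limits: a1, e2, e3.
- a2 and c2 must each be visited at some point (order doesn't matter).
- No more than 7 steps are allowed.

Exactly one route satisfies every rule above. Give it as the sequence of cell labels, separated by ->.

The 7-move cap with required stops at a2, c2 leaves no slack for detours.
Route from c1: 2× down (reaching c3), 2× left (reaching a3), up to a2, right to b2, up to b1 — 7 moves in all.
Check: all required cells visited; 7 ≤ 7 moves.

c1 -> c2 -> c3 -> b3 -> a3 -> a2 -> b2 -> b1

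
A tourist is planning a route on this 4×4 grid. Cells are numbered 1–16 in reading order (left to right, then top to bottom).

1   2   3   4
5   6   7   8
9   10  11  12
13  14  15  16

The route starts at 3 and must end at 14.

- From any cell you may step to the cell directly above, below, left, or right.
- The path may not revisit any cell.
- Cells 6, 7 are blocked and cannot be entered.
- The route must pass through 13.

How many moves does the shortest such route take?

6

Any route passes through 13 somewhere between 3 and 14. Summing Manhattan distances along the two legs (3 → 13 → 14) gives a lower bound of 5 + 1 = 6 moves.
A route of 6 moves achieves this: 3 → 2 → 1 → 5 → 9 → 13 → 14.
Since 6 matches the lower bound, it is optimal.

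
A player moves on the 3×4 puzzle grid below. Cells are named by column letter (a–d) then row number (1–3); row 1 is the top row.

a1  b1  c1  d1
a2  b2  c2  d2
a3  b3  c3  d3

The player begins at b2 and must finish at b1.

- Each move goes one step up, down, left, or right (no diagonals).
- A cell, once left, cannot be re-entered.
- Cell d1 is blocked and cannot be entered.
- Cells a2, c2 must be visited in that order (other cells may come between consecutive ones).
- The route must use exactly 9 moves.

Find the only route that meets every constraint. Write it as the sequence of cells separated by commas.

The waypoints must appear in the order a2, c2, with no cell reused.
Route from b2: left to a2, down to a3, 3× right (reaching d3), up to d2, left to c2, up to c1, left to b1 — 9 moves in all.
Check: order respected (a2 at step 1, c2 at step 7); 9 moves as required.

b2, a2, a3, b3, c3, d3, d2, c2, c1, b1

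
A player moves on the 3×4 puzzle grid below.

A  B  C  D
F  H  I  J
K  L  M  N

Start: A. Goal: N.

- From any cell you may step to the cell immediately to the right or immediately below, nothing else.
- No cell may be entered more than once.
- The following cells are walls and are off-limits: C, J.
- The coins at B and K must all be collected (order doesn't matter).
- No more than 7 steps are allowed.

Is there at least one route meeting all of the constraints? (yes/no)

no

K is below but to the left of B: going B → K would need a leftward move and K → B an upward move, so no right/down-only route can visit both required cells.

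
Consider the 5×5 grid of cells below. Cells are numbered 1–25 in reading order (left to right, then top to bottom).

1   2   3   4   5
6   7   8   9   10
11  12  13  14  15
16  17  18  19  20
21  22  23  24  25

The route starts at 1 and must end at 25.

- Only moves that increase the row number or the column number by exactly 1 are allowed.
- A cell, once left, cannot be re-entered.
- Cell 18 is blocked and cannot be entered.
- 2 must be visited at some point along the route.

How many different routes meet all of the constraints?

23

A right/down-only route from 1 to 25 makes exactly 4 down-moves and 4 right-moves in some order.
With no other constraints that would be C(8,4) = 70 routes.
Split at 2 and multiply the segment counts (each segment already excludes blocked cells): 1→2: 1; 2→25: 23; product = 23.
That gives 23 routes.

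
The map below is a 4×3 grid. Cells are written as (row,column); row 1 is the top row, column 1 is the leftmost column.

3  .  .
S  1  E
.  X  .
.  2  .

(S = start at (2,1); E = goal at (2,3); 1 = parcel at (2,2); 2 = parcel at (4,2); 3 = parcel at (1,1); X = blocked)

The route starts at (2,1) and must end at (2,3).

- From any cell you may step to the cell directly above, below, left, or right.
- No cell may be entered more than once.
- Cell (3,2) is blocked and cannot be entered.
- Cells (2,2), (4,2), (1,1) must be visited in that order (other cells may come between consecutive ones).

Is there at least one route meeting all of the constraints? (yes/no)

no

Even ignoring the required order, no revisit-free route from (2,1) to (2,3) manages to pass through all of (2,2), (4,2), and (1,1): branching out from (2,1), every path either misses one of them or, having collected them, can no longer reach (2,3) without re-entering a cell.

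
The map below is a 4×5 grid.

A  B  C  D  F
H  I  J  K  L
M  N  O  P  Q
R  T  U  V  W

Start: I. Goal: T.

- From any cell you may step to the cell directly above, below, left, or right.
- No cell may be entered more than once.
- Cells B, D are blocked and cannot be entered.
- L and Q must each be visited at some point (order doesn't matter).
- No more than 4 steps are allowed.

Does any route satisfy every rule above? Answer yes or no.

Even ignoring the no-revisit rule, getting from I to T, taking the cheapest ordering I → L → Q → T needs at least 3 + 1 + 4 = 8 moves (Manhattan distance per leg), which exceeds the 4-move limit.

no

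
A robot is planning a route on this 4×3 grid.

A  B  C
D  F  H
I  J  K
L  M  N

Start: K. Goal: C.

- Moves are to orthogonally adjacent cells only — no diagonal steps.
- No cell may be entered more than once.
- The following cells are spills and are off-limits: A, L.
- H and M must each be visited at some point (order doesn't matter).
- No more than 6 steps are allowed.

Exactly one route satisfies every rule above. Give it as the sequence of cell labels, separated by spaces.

Any route must reach H and M and still end at C within 6 moves, so the order of the required stops is forced.
Route from K: down to N, left to M, 2× up (reaching F), right to H, up to C — 6 moves in all.
Check: all required cells visited; 6 ≤ 6 moves.

K N M J F H C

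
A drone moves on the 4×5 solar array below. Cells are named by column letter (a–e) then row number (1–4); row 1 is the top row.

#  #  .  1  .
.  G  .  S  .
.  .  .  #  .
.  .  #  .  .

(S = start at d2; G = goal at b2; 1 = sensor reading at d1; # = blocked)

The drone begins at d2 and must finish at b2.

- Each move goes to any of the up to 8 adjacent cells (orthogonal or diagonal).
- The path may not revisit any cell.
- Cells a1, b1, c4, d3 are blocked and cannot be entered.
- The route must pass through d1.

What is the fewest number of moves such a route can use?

3

Any route passes through d1 somewhere between d2 and b2. Summing Chebyshev distances along the two legs (d2 → d1 → b2) gives a lower bound of 1 + 2 = 3 moves.
A route of 3 moves achieves this: d2 → d1 → c1 → b2.
Since 3 matches the lower bound, it is optimal.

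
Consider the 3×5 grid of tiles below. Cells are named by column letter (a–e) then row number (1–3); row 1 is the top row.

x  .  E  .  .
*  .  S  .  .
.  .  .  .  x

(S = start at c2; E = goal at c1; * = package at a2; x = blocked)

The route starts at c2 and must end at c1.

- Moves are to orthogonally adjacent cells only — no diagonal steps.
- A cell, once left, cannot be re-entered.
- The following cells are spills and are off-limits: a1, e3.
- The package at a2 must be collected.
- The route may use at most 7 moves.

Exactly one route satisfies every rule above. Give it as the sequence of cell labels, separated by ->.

The budget equals the shortest possible length, so every move has to be on a shortest route through the required cells.
Route from c2: down to c3, 2× left (reaching a3), up to a2, right to b2, up to b1, right to c1 — 7 moves in all.
Check: all required cells visited; 7 ≤ 7 moves.

c2 -> c3 -> b3 -> a3 -> a2 -> b2 -> b1 -> c1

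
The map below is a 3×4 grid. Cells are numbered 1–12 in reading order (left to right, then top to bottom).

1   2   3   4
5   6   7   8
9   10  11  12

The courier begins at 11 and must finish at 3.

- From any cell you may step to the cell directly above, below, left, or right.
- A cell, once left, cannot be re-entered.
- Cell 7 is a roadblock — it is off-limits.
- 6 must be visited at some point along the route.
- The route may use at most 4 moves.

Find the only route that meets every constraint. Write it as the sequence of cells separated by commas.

11, 10, 6, 2, 3

The 4-move cap with required stops at 6 leaves no slack for detours.
Route from 11: left to 10, 2× up (reaching 2), right to 3 — 4 moves in all.
Check: all required cells visited; 4 ≤ 4 moves.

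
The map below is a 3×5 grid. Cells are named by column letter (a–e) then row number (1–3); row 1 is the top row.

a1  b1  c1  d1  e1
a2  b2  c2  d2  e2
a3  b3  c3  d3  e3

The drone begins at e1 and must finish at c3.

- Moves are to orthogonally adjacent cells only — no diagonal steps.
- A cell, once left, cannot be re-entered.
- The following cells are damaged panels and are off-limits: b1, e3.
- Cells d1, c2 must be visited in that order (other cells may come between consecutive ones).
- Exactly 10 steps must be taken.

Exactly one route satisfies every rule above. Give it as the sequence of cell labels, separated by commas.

e1, e2, d2, d1, c1, c2, b2, a2, a3, b3, c3

The waypoints must appear in the order d1, c2, with no cell reused.
Route from e1: down 1 to e2, left 1 to d2, up 1 to d1, left 1 to c1, down 1 to c2, left 2 to a2, down 1 to a3, right 2 to c3 — 10 moves in all.
Check: order respected (d1 at step 3, c2 at step 5); 10 moves as required.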